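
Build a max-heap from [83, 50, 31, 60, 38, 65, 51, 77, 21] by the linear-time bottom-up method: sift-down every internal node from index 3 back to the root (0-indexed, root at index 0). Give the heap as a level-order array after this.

[83, 77, 65, 60, 38, 31, 51, 50, 21]

sift down from index 3:
  60 vs larger child 77 at index 7, swap → [83, 50, 31, 77, 38, 65, 51, 60, 21]
sift down from index 2:
  31 vs larger child 65 at index 5, swap → [83, 50, 65, 77, 38, 31, 51, 60, 21]
sift down from index 1:
  50 vs larger child 77 at index 3, swap → [83, 77, 65, 50, 38, 31, 51, 60, 21]
  50 vs larger child 60 at index 7, swap → [83, 77, 65, 60, 38, 31, 51, 50, 21]
sift down from index 0: already satisfies heap property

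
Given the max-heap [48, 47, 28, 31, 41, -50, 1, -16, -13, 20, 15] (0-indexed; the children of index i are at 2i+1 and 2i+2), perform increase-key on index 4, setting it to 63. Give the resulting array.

[63, 48, 28, 31, 47, -50, 1, -16, -13, 20, 15]

set index 4 from 41 to 63 → [48, 47, 28, 31, 63, -50, 1, -16, -13, 20, 15]
63 > parent 47 at index 1, swap → [48, 63, 28, 31, 47, -50, 1, -16, -13, 20, 15]
63 > parent 48 at index 0, swap → [63, 48, 28, 31, 47, -50, 1, -16, -13, 20, 15]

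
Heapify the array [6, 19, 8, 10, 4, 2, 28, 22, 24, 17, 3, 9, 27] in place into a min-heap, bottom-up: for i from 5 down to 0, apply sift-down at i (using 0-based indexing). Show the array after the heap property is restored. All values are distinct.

sift down from index 5: already satisfies heap property
sift down from index 4:
  4 vs smaller child 3 at index 10, swap → [6, 19, 8, 10, 3, 2, 28, 22, 24, 17, 4, 9, 27]
sift down from index 3: already satisfies heap property
sift down from index 2:
  8 vs smaller child 2 at index 5, swap → [6, 19, 2, 10, 3, 8, 28, 22, 24, 17, 4, 9, 27]
sift down from index 1:
  19 vs smaller child 3 at index 4, swap → [6, 3, 2, 10, 19, 8, 28, 22, 24, 17, 4, 9, 27]
  19 vs smaller child 4 at index 10, swap → [6, 3, 2, 10, 4, 8, 28, 22, 24, 17, 19, 9, 27]
sift down from index 0:
  6 vs smaller child 2 at index 2, swap → [2, 3, 6, 10, 4, 8, 28, 22, 24, 17, 19, 9, 27]

[2, 3, 6, 10, 4, 8, 28, 22, 24, 17, 19, 9, 27]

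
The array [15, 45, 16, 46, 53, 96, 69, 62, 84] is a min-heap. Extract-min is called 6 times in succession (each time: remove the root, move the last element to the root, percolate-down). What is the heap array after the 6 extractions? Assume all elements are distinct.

extract-min #1 returns 15:
  remove root 15; move last element 84 to root → [84, 45, 16, 46, 53, 96, 69, 62]
  84 vs smaller child 16 at index 2, swap → [16, 45, 84, 46, 53, 96, 69, 62]
  84 vs smaller child 69 at index 6, swap → [16, 45, 69, 46, 53, 96, 84, 62]
extract-min #2 returns 16:
  remove root 16; move last element 62 to root → [62, 45, 69, 46, 53, 96, 84]
  62 vs smaller child 45 at index 1, swap → [45, 62, 69, 46, 53, 96, 84]
  62 vs smaller child 46 at index 3, swap → [45, 46, 69, 62, 53, 96, 84]
extract-min #3 returns 45:
  remove root 45; move last element 84 to root → [84, 46, 69, 62, 53, 96]
  84 vs smaller child 46 at index 1, swap → [46, 84, 69, 62, 53, 96]
  84 vs smaller child 53 at index 4, swap → [46, 53, 69, 62, 84, 96]
extract-min #4 returns 46:
  remove root 46; move last element 96 to root → [96, 53, 69, 62, 84]
  96 vs smaller child 53 at index 1, swap → [53, 96, 69, 62, 84]
  96 vs smaller child 62 at index 3, swap → [53, 62, 69, 96, 84]
extract-min #5 returns 53:
  remove root 53; move last element 84 to root → [84, 62, 69, 96]
  84 vs smaller child 62 at index 1, swap → [62, 84, 69, 96]
extract-min #6 returns 62:
  remove root 62; move last element 96 to root → [96, 84, 69]
  96 vs smaller child 69 at index 2, swap → [69, 84, 96]

[69, 84, 96]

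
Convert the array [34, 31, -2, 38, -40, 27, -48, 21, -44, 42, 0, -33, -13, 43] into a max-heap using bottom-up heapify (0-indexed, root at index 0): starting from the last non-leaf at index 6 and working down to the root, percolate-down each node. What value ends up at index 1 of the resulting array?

42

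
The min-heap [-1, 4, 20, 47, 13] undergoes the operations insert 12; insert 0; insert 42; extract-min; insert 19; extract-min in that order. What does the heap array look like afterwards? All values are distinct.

insert 12:
  append 12 at index 5 → [-1, 4, 20, 47, 13, 12]
  12 < parent 20 at index 2, swap → [-1, 4, 12, 47, 13, 20]
insert 0:
  append 0 at index 6 → [-1, 4, 12, 47, 13, 20, 0]
  0 < parent 12 at index 2, swap → [-1, 4, 0, 47, 13, 20, 12]
insert 42:
  append 42 at index 7 → [-1, 4, 0, 47, 13, 20, 12, 42]
  42 < parent 47 at index 3, swap → [-1, 4, 0, 42, 13, 20, 12, 47]
extract-min → returns -1:
  remove root -1; move last element 47 to root → [47, 4, 0, 42, 13, 20, 12]
  47 vs smaller child 0 at index 2, swap → [0, 4, 47, 42, 13, 20, 12]
  47 vs smaller child 12 at index 6, swap → [0, 4, 12, 42, 13, 20, 47]
insert 19:
  append 19 at index 7 → [0, 4, 12, 42, 13, 20, 47, 19]
  19 < parent 42 at index 3, swap → [0, 4, 12, 19, 13, 20, 47, 42]
extract-min → returns 0:
  remove root 0; move last element 42 to root → [42, 4, 12, 19, 13, 20, 47]
  42 vs smaller child 4 at index 1, swap → [4, 42, 12, 19, 13, 20, 47]
  42 vs smaller child 13 at index 4, swap → [4, 13, 12, 19, 42, 20, 47]

[4, 13, 12, 19, 42, 20, 47]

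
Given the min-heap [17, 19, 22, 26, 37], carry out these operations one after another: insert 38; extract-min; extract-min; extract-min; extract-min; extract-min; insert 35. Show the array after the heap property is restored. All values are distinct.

insert 38:
  append 38 at index 5 → [17, 19, 22, 26, 37, 38] (no swap needed)
extract-min → returns 17:
  remove root 17; move last element 38 to root → [38, 19, 22, 26, 37]
  38 vs smaller child 19 at index 1, swap → [19, 38, 22, 26, 37]
  38 vs smaller child 26 at index 3, swap → [19, 26, 22, 38, 37]
extract-min → returns 19:
  remove root 19; move last element 37 to root → [37, 26, 22, 38]
  37 vs smaller child 22 at index 2, swap → [22, 26, 37, 38]
extract-min → returns 22:
  remove root 22; move last element 38 to root → [38, 26, 37]
  38 vs smaller child 26 at index 1, swap → [26, 38, 37]
extract-min → returns 26:
  remove root 26; move last element 37 to root → [37, 38] (no swap needed)
extract-min → returns 37:
  remove root 37; move last element 38 to root → [38] (no swap needed)
insert 35:
  append 35 at index 1 → [38, 35]
  35 < parent 38 at index 0, swap → [35, 38]

[35, 38]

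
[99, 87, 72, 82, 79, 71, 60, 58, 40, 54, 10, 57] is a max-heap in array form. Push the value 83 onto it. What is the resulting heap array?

[99, 87, 83, 82, 79, 72, 60, 58, 40, 54, 10, 57, 71]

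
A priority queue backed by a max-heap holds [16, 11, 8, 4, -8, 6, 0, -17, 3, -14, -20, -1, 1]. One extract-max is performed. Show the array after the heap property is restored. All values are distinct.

[11, 4, 8, 3, -8, 6, 0, -17, 1, -14, -20, -1]

remove root 16; move last element 1 to root → [1, 11, 8, 4, -8, 6, 0, -17, 3, -14, -20, -1]
1 vs larger child 11 at index 1, swap → [11, 1, 8, 4, -8, 6, 0, -17, 3, -14, -20, -1]
1 vs larger child 4 at index 3, swap → [11, 4, 8, 1, -8, 6, 0, -17, 3, -14, -20, -1]
1 vs larger child 3 at index 8, swap → [11, 4, 8, 3, -8, 6, 0, -17, 1, -14, -20, -1]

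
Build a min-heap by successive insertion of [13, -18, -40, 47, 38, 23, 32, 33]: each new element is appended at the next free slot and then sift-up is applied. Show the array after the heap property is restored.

[-40, 13, -18, 33, 38, 23, 32, 47]

Insert 13:
  append 13 at index 0 → [13] (no swap needed)
Insert -18:
  append -18 at index 1 → [13, -18]
  -18 < parent 13 at index 0, swap → [-18, 13]
Insert -40:
  append -40 at index 2 → [-18, 13, -40]
  -40 < parent -18 at index 0, swap → [-40, 13, -18]
Insert 47:
  append 47 at index 3 → [-40, 13, -18, 47] (no swap needed)
Insert 38:
  append 38 at index 4 → [-40, 13, -18, 47, 38] (no swap needed)
Insert 23:
  append 23 at index 5 → [-40, 13, -18, 47, 38, 23] (no swap needed)
Insert 32:
  append 32 at index 6 → [-40, 13, -18, 47, 38, 23, 32] (no swap needed)
Insert 33:
  append 33 at index 7 → [-40, 13, -18, 47, 38, 23, 32, 33]
  33 < parent 47 at index 3, swap → [-40, 13, -18, 33, 38, 23, 32, 47]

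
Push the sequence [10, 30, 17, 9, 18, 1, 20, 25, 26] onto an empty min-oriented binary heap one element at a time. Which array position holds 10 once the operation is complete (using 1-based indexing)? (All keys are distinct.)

2

Insert 10:
  append 10 at index 1 → [10] (no swap needed)
Insert 30:
  append 30 at index 2 → [10, 30] (no swap needed)
Insert 17:
  append 17 at index 3 → [10, 30, 17] (no swap needed)
Insert 9:
  append 9 at index 4 → [10, 30, 17, 9]
  9 < parent 30 at index 2, swap → [10, 9, 17, 30]
  9 < parent 10 at index 1, swap → [9, 10, 17, 30]
Insert 18:
  append 18 at index 5 → [9, 10, 17, 30, 18] (no swap needed)
Insert 1:
  append 1 at index 6 → [9, 10, 17, 30, 18, 1]
  1 < parent 17 at index 3, swap → [9, 10, 1, 30, 18, 17]
  1 < parent 9 at index 1, swap → [1, 10, 9, 30, 18, 17]
Insert 20:
  append 20 at index 7 → [1, 10, 9, 30, 18, 17, 20] (no swap needed)
Insert 25:
  append 25 at index 8 → [1, 10, 9, 30, 18, 17, 20, 25]
  25 < parent 30 at index 4, swap → [1, 10, 9, 25, 18, 17, 20, 30]
Insert 26:
  append 26 at index 9 → [1, 10, 9, 25, 18, 17, 20, 30, 26] (no swap needed)
resulting array: [1, 10, 9, 25, 18, 17, 20, 30, 26]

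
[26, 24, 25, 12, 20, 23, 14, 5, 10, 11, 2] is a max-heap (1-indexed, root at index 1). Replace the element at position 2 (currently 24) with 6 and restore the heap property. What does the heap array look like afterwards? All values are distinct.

[26, 20, 25, 12, 11, 23, 14, 5, 10, 6, 2]

set index 2 from 24 to 6 → [26, 6, 25, 12, 20, 23, 14, 5, 10, 11, 2]
6 vs larger child 20 at index 5, swap → [26, 20, 25, 12, 6, 23, 14, 5, 10, 11, 2]
6 vs larger child 11 at index 10, swap → [26, 20, 25, 12, 11, 23, 14, 5, 10, 6, 2]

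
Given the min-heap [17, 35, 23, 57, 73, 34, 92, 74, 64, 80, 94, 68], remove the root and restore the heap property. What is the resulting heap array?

[23, 35, 34, 57, 73, 68, 92, 74, 64, 80, 94]

remove root 17; move last element 68 to root → [68, 35, 23, 57, 73, 34, 92, 74, 64, 80, 94]
68 vs smaller child 23 at index 2, swap → [23, 35, 68, 57, 73, 34, 92, 74, 64, 80, 94]
68 vs smaller child 34 at index 5, swap → [23, 35, 34, 57, 73, 68, 92, 74, 64, 80, 94]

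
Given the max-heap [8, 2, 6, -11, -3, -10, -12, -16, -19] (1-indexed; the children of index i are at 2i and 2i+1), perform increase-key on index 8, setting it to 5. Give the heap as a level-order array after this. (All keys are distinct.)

set index 8 from -16 to 5 → [8, 2, 6, -11, -3, -10, -12, 5, -19]
5 > parent -11 at index 4, swap → [8, 2, 6, 5, -3, -10, -12, -11, -19]
5 > parent 2 at index 2, swap → [8, 5, 6, 2, -3, -10, -12, -11, -19]

[8, 5, 6, 2, -3, -10, -12, -11, -19]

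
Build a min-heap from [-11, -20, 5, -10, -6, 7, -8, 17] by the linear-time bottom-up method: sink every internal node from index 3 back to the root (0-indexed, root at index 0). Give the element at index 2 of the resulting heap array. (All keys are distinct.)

sift down from index 3: already satisfies heap property
sift down from index 2:
  5 vs smaller child -8 at index 6, swap → [-11, -20, -8, -10, -6, 7, 5, 17]
sift down from index 1: already satisfies heap property
sift down from index 0:
  -11 vs smaller child -20 at index 1, swap → [-20, -11, -8, -10, -6, 7, 5, 17]
resulting array: [-20, -11, -8, -10, -6, 7, 5, 17]

-8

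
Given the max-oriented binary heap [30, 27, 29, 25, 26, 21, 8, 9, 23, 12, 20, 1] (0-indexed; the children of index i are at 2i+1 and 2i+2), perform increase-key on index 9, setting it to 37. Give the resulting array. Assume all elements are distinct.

[37, 30, 29, 25, 27, 21, 8, 9, 23, 26, 20, 1]

set index 9 from 12 to 37 → [30, 27, 29, 25, 26, 21, 8, 9, 23, 37, 20, 1]
37 > parent 26 at index 4, swap → [30, 27, 29, 25, 37, 21, 8, 9, 23, 26, 20, 1]
37 > parent 27 at index 1, swap → [30, 37, 29, 25, 27, 21, 8, 9, 23, 26, 20, 1]
37 > parent 30 at index 0, swap → [37, 30, 29, 25, 27, 21, 8, 9, 23, 26, 20, 1]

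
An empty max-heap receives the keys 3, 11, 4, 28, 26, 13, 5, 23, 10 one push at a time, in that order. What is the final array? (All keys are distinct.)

[28, 26, 13, 23, 11, 4, 5, 3, 10]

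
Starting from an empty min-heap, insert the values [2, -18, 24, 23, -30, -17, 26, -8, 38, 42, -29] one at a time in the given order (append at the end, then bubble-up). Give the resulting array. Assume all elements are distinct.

[-30, -29, -17, -8, -18, 24, 26, 23, 38, 42, 2]

Insert 2:
  append 2 at index 0 → [2] (no swap needed)
Insert -18:
  append -18 at index 1 → [2, -18]
  -18 < parent 2 at index 0, swap → [-18, 2]
Insert 24:
  append 24 at index 2 → [-18, 2, 24] (no swap needed)
Insert 23:
  append 23 at index 3 → [-18, 2, 24, 23] (no swap needed)
Insert -30:
  append -30 at index 4 → [-18, 2, 24, 23, -30]
  -30 < parent 2 at index 1, swap → [-18, -30, 24, 23, 2]
  -30 < parent -18 at index 0, swap → [-30, -18, 24, 23, 2]
Insert -17:
  append -17 at index 5 → [-30, -18, 24, 23, 2, -17]
  -17 < parent 24 at index 2, swap → [-30, -18, -17, 23, 2, 24]
Insert 26:
  append 26 at index 6 → [-30, -18, -17, 23, 2, 24, 26] (no swap needed)
Insert -8:
  append -8 at index 7 → [-30, -18, -17, 23, 2, 24, 26, -8]
  -8 < parent 23 at index 3, swap → [-30, -18, -17, -8, 2, 24, 26, 23]
Insert 38:
  append 38 at index 8 → [-30, -18, -17, -8, 2, 24, 26, 23, 38] (no swap needed)
Insert 42:
  append 42 at index 9 → [-30, -18, -17, -8, 2, 24, 26, 23, 38, 42] (no swap needed)
Insert -29:
  append -29 at index 10 → [-30, -18, -17, -8, 2, 24, 26, 23, 38, 42, -29]
  -29 < parent 2 at index 4, swap → [-30, -18, -17, -8, -29, 24, 26, 23, 38, 42, 2]
  -29 < parent -18 at index 1, swap → [-30, -29, -17, -8, -18, 24, 26, 23, 38, 42, 2]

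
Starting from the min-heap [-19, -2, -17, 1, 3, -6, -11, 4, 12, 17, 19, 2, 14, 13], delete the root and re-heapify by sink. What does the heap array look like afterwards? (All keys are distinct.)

remove root -19; move last element 13 to root → [13, -2, -17, 1, 3, -6, -11, 4, 12, 17, 19, 2, 14]
13 vs smaller child -17 at index 2, swap → [-17, -2, 13, 1, 3, -6, -11, 4, 12, 17, 19, 2, 14]
13 vs smaller child -11 at index 6, swap → [-17, -2, -11, 1, 3, -6, 13, 4, 12, 17, 19, 2, 14]

[-17, -2, -11, 1, 3, -6, 13, 4, 12, 17, 19, 2, 14]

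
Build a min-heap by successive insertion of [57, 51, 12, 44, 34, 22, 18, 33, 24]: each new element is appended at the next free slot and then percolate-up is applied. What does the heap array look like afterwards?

Insert 57:
  append 57 at index 0 → [57] (no swap needed)
Insert 51:
  append 51 at index 1 → [57, 51]
  51 < parent 57 at index 0, swap → [51, 57]
Insert 12:
  append 12 at index 2 → [51, 57, 12]
  12 < parent 51 at index 0, swap → [12, 57, 51]
Insert 44:
  append 44 at index 3 → [12, 57, 51, 44]
  44 < parent 57 at index 1, swap → [12, 44, 51, 57]
Insert 34:
  append 34 at index 4 → [12, 44, 51, 57, 34]
  34 < parent 44 at index 1, swap → [12, 34, 51, 57, 44]
Insert 22:
  append 22 at index 5 → [12, 34, 51, 57, 44, 22]
  22 < parent 51 at index 2, swap → [12, 34, 22, 57, 44, 51]
Insert 18:
  append 18 at index 6 → [12, 34, 22, 57, 44, 51, 18]
  18 < parent 22 at index 2, swap → [12, 34, 18, 57, 44, 51, 22]
Insert 33:
  append 33 at index 7 → [12, 34, 18, 57, 44, 51, 22, 33]
  33 < parent 57 at index 3, swap → [12, 34, 18, 33, 44, 51, 22, 57]
  33 < parent 34 at index 1, swap → [12, 33, 18, 34, 44, 51, 22, 57]
Insert 24:
  append 24 at index 8 → [12, 33, 18, 34, 44, 51, 22, 57, 24]
  24 < parent 34 at index 3, swap → [12, 33, 18, 24, 44, 51, 22, 57, 34]
  24 < parent 33 at index 1, swap → [12, 24, 18, 33, 44, 51, 22, 57, 34]

[12, 24, 18, 33, 44, 51, 22, 57, 34]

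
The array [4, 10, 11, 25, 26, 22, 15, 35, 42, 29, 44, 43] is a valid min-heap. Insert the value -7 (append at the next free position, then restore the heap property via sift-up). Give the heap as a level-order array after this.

[-7, 10, 4, 25, 26, 11, 15, 35, 42, 29, 44, 43, 22]

append -7 at index 12 → [4, 10, 11, 25, 26, 22, 15, 35, 42, 29, 44, 43, -7]
-7 < parent 22 at index 5, swap → [4, 10, 11, 25, 26, -7, 15, 35, 42, 29, 44, 43, 22]
-7 < parent 11 at index 2, swap → [4, 10, -7, 25, 26, 11, 15, 35, 42, 29, 44, 43, 22]
-7 < parent 4 at index 0, swap → [-7, 10, 4, 25, 26, 11, 15, 35, 42, 29, 44, 43, 22]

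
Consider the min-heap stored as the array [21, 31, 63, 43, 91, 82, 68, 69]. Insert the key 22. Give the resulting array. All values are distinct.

[21, 22, 63, 31, 91, 82, 68, 69, 43]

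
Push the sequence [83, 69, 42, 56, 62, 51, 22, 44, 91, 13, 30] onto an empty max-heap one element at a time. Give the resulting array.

[91, 83, 51, 69, 62, 42, 22, 44, 56, 13, 30]

Insert 83:
  append 83 at index 0 → [83] (no swap needed)
Insert 69:
  append 69 at index 1 → [83, 69] (no swap needed)
Insert 42:
  append 42 at index 2 → [83, 69, 42] (no swap needed)
Insert 56:
  append 56 at index 3 → [83, 69, 42, 56] (no swap needed)
Insert 62:
  append 62 at index 4 → [83, 69, 42, 56, 62] (no swap needed)
Insert 51:
  append 51 at index 5 → [83, 69, 42, 56, 62, 51]
  51 > parent 42 at index 2, swap → [83, 69, 51, 56, 62, 42]
Insert 22:
  append 22 at index 6 → [83, 69, 51, 56, 62, 42, 22] (no swap needed)
Insert 44:
  append 44 at index 7 → [83, 69, 51, 56, 62, 42, 22, 44] (no swap needed)
Insert 91:
  append 91 at index 8 → [83, 69, 51, 56, 62, 42, 22, 44, 91]
  91 > parent 56 at index 3, swap → [83, 69, 51, 91, 62, 42, 22, 44, 56]
  91 > parent 69 at index 1, swap → [83, 91, 51, 69, 62, 42, 22, 44, 56]
  91 > parent 83 at index 0, swap → [91, 83, 51, 69, 62, 42, 22, 44, 56]
Insert 13:
  append 13 at index 9 → [91, 83, 51, 69, 62, 42, 22, 44, 56, 13] (no swap needed)
Insert 30:
  append 30 at index 10 → [91, 83, 51, 69, 62, 42, 22, 44, 56, 13, 30] (no swap needed)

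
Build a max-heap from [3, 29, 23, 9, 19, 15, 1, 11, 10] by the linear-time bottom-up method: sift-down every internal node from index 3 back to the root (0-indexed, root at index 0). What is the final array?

[29, 19, 23, 11, 3, 15, 1, 9, 10]

sift down from index 3:
  9 vs larger child 11 at index 7, swap → [3, 29, 23, 11, 19, 15, 1, 9, 10]
sift down from index 2: already satisfies heap property
sift down from index 1: already satisfies heap property
sift down from index 0:
  3 vs larger child 29 at index 1, swap → [29, 3, 23, 11, 19, 15, 1, 9, 10]
  3 vs larger child 19 at index 4, swap → [29, 19, 23, 11, 3, 15, 1, 9, 10]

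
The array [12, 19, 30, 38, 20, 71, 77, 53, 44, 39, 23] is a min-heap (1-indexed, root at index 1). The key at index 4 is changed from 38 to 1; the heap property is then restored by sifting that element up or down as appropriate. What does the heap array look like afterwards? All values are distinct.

[1, 12, 30, 19, 20, 71, 77, 53, 44, 39, 23]

set index 4 from 38 to 1 → [12, 19, 30, 1, 20, 71, 77, 53, 44, 39, 23]
1 < parent 19 at index 2, swap → [12, 1, 30, 19, 20, 71, 77, 53, 44, 39, 23]
1 < parent 12 at index 1, swap → [1, 12, 30, 19, 20, 71, 77, 53, 44, 39, 23]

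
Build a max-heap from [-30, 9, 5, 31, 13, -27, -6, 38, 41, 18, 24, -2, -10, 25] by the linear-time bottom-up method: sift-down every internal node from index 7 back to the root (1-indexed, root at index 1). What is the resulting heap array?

sift down from index 7:
  -6 vs only child 25 at index 14, swap → [-30, 9, 5, 31, 13, -27, 25, 38, 41, 18, 24, -2, -10, -6]
sift down from index 6:
  -27 vs larger child -2 at index 12, swap → [-30, 9, 5, 31, 13, -2, 25, 38, 41, 18, 24, -27, -10, -6]
sift down from index 5:
  13 vs larger child 24 at index 11, swap → [-30, 9, 5, 31, 24, -2, 25, 38, 41, 18, 13, -27, -10, -6]
sift down from index 4:
  31 vs larger child 41 at index 9, swap → [-30, 9, 5, 41, 24, -2, 25, 38, 31, 18, 13, -27, -10, -6]
sift down from index 3:
  5 vs larger child 25 at index 7, swap → [-30, 9, 25, 41, 24, -2, 5, 38, 31, 18, 13, -27, -10, -6]
sift down from index 2:
  9 vs larger child 41 at index 4, swap → [-30, 41, 25, 9, 24, -2, 5, 38, 31, 18, 13, -27, -10, -6]
  9 vs larger child 38 at index 8, swap → [-30, 41, 25, 38, 24, -2, 5, 9, 31, 18, 13, -27, -10, -6]
sift down from index 1:
  -30 vs larger child 41 at index 2, swap → [41, -30, 25, 38, 24, -2, 5, 9, 31, 18, 13, -27, -10, -6]
  -30 vs larger child 38 at index 4, swap → [41, 38, 25, -30, 24, -2, 5, 9, 31, 18, 13, -27, -10, -6]
  -30 vs larger child 31 at index 9, swap → [41, 38, 25, 31, 24, -2, 5, 9, -30, 18, 13, -27, -10, -6]

[41, 38, 25, 31, 24, -2, 5, 9, -30, 18, 13, -27, -10, -6]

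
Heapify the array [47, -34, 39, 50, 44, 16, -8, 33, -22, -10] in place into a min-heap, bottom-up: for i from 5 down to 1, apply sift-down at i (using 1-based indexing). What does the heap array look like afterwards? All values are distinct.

[-34, -22, -8, 33, -10, 16, 39, 47, 50, 44]

sift down from index 5:
  44 vs only child -10 at index 10, swap → [47, -34, 39, 50, -10, 16, -8, 33, -22, 44]
sift down from index 4:
  50 vs smaller child -22 at index 9, swap → [47, -34, 39, -22, -10, 16, -8, 33, 50, 44]
sift down from index 3:
  39 vs smaller child -8 at index 7, swap → [47, -34, -8, -22, -10, 16, 39, 33, 50, 44]
sift down from index 2: already satisfies heap property
sift down from index 1:
  47 vs smaller child -34 at index 2, swap → [-34, 47, -8, -22, -10, 16, 39, 33, 50, 44]
  47 vs smaller child -22 at index 4, swap → [-34, -22, -8, 47, -10, 16, 39, 33, 50, 44]
  47 vs smaller child 33 at index 8, swap → [-34, -22, -8, 33, -10, 16, 39, 47, 50, 44]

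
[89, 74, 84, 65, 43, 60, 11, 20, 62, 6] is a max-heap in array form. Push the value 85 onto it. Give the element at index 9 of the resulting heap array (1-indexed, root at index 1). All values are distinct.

append 85 at index 11 → [89, 74, 84, 65, 43, 60, 11, 20, 62, 6, 85]
85 > parent 43 at index 5, swap → [89, 74, 84, 65, 85, 60, 11, 20, 62, 6, 43]
85 > parent 74 at index 2, swap → [89, 85, 84, 65, 74, 60, 11, 20, 62, 6, 43]
resulting array: [89, 85, 84, 65, 74, 60, 11, 20, 62, 6, 43]

62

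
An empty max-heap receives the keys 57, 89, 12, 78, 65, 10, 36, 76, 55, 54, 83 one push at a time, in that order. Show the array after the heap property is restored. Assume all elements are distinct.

[89, 83, 36, 76, 78, 10, 12, 57, 55, 54, 65]

Insert 57:
  append 57 at index 0 → [57] (no swap needed)
Insert 89:
  append 89 at index 1 → [57, 89]
  89 > parent 57 at index 0, swap → [89, 57]
Insert 12:
  append 12 at index 2 → [89, 57, 12] (no swap needed)
Insert 78:
  append 78 at index 3 → [89, 57, 12, 78]
  78 > parent 57 at index 1, swap → [89, 78, 12, 57]
Insert 65:
  append 65 at index 4 → [89, 78, 12, 57, 65] (no swap needed)
Insert 10:
  append 10 at index 5 → [89, 78, 12, 57, 65, 10] (no swap needed)
Insert 36:
  append 36 at index 6 → [89, 78, 12, 57, 65, 10, 36]
  36 > parent 12 at index 2, swap → [89, 78, 36, 57, 65, 10, 12]
Insert 76:
  append 76 at index 7 → [89, 78, 36, 57, 65, 10, 12, 76]
  76 > parent 57 at index 3, swap → [89, 78, 36, 76, 65, 10, 12, 57]
Insert 55:
  append 55 at index 8 → [89, 78, 36, 76, 65, 10, 12, 57, 55] (no swap needed)
Insert 54:
  append 54 at index 9 → [89, 78, 36, 76, 65, 10, 12, 57, 55, 54] (no swap needed)
Insert 83:
  append 83 at index 10 → [89, 78, 36, 76, 65, 10, 12, 57, 55, 54, 83]
  83 > parent 65 at index 4, swap → [89, 78, 36, 76, 83, 10, 12, 57, 55, 54, 65]
  83 > parent 78 at index 1, swap → [89, 83, 36, 76, 78, 10, 12, 57, 55, 54, 65]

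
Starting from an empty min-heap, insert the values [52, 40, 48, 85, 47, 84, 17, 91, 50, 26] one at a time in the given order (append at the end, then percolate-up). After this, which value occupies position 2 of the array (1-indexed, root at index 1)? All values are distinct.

26

Insert 52:
  append 52 at index 1 → [52] (no swap needed)
Insert 40:
  append 40 at index 2 → [52, 40]
  40 < parent 52 at index 1, swap → [40, 52]
Insert 48:
  append 48 at index 3 → [40, 52, 48] (no swap needed)
Insert 85:
  append 85 at index 4 → [40, 52, 48, 85] (no swap needed)
Insert 47:
  append 47 at index 5 → [40, 52, 48, 85, 47]
  47 < parent 52 at index 2, swap → [40, 47, 48, 85, 52]
Insert 84:
  append 84 at index 6 → [40, 47, 48, 85, 52, 84] (no swap needed)
Insert 17:
  append 17 at index 7 → [40, 47, 48, 85, 52, 84, 17]
  17 < parent 48 at index 3, swap → [40, 47, 17, 85, 52, 84, 48]
  17 < parent 40 at index 1, swap → [17, 47, 40, 85, 52, 84, 48]
Insert 91:
  append 91 at index 8 → [17, 47, 40, 85, 52, 84, 48, 91] (no swap needed)
Insert 50:
  append 50 at index 9 → [17, 47, 40, 85, 52, 84, 48, 91, 50]
  50 < parent 85 at index 4, swap → [17, 47, 40, 50, 52, 84, 48, 91, 85]
Insert 26:
  append 26 at index 10 → [17, 47, 40, 50, 52, 84, 48, 91, 85, 26]
  26 < parent 52 at index 5, swap → [17, 47, 40, 50, 26, 84, 48, 91, 85, 52]
  26 < parent 47 at index 2, swap → [17, 26, 40, 50, 47, 84, 48, 91, 85, 52]
resulting array: [17, 26, 40, 50, 47, 84, 48, 91, 85, 52]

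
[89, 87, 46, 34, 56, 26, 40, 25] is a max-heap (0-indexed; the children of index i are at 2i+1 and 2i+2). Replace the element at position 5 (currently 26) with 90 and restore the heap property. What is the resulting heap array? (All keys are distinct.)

[90, 87, 89, 34, 56, 46, 40, 25]

set index 5 from 26 to 90 → [89, 87, 46, 34, 56, 90, 40, 25]
90 > parent 46 at index 2, swap → [89, 87, 90, 34, 56, 46, 40, 25]
90 > parent 89 at index 0, swap → [90, 87, 89, 34, 56, 46, 40, 25]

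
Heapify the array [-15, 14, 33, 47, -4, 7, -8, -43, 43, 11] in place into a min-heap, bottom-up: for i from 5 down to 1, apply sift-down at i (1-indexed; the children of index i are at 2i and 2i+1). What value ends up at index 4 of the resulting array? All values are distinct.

14

sift down from index 5: already satisfies heap property
sift down from index 4:
  47 vs smaller child -43 at index 8, swap → [-15, 14, 33, -43, -4, 7, -8, 47, 43, 11]
sift down from index 3:
  33 vs smaller child -8 at index 7, swap → [-15, 14, -8, -43, -4, 7, 33, 47, 43, 11]
sift down from index 2:
  14 vs smaller child -43 at index 4, swap → [-15, -43, -8, 14, -4, 7, 33, 47, 43, 11]
sift down from index 1:
  -15 vs smaller child -43 at index 2, swap → [-43, -15, -8, 14, -4, 7, 33, 47, 43, 11]
resulting array: [-43, -15, -8, 14, -4, 7, 33, 47, 43, 11]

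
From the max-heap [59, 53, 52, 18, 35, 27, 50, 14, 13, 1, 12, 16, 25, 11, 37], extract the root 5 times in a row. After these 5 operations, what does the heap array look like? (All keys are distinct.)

extract-max #1 returns 59:
  remove root 59; move last element 37 to root → [37, 53, 52, 18, 35, 27, 50, 14, 13, 1, 12, 16, 25, 11]
  37 vs larger child 53 at index 1, swap → [53, 37, 52, 18, 35, 27, 50, 14, 13, 1, 12, 16, 25, 11]
extract-max #2 returns 53:
  remove root 53; move last element 11 to root → [11, 37, 52, 18, 35, 27, 50, 14, 13, 1, 12, 16, 25]
  11 vs larger child 52 at index 2, swap → [52, 37, 11, 18, 35, 27, 50, 14, 13, 1, 12, 16, 25]
  11 vs larger child 50 at index 6, swap → [52, 37, 50, 18, 35, 27, 11, 14, 13, 1, 12, 16, 25]
extract-max #3 returns 52:
  remove root 52; move last element 25 to root → [25, 37, 50, 18, 35, 27, 11, 14, 13, 1, 12, 16]
  25 vs larger child 50 at index 2, swap → [50, 37, 25, 18, 35, 27, 11, 14, 13, 1, 12, 16]
  25 vs larger child 27 at index 5, swap → [50, 37, 27, 18, 35, 25, 11, 14, 13, 1, 12, 16]
extract-max #4 returns 50:
  remove root 50; move last element 16 to root → [16, 37, 27, 18, 35, 25, 11, 14, 13, 1, 12]
  16 vs larger child 37 at index 1, swap → [37, 16, 27, 18, 35, 25, 11, 14, 13, 1, 12]
  16 vs larger child 35 at index 4, swap → [37, 35, 27, 18, 16, 25, 11, 14, 13, 1, 12]
extract-max #5 returns 37:
  remove root 37; move last element 12 to root → [12, 35, 27, 18, 16, 25, 11, 14, 13, 1]
  12 vs larger child 35 at index 1, swap → [35, 12, 27, 18, 16, 25, 11, 14, 13, 1]
  12 vs larger child 18 at index 3, swap → [35, 18, 27, 12, 16, 25, 11, 14, 13, 1]
  12 vs larger child 14 at index 7, swap → [35, 18, 27, 14, 16, 25, 11, 12, 13, 1]

[35, 18, 27, 14, 16, 25, 11, 12, 13, 1]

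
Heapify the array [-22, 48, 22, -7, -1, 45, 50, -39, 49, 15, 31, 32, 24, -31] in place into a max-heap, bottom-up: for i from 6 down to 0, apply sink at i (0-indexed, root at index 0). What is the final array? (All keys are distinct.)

[50, 49, 45, 48, 31, 32, 22, -39, -7, 15, -1, -22, 24, -31]

sift down from index 6: already satisfies heap property
sift down from index 5: already satisfies heap property
sift down from index 4:
  -1 vs larger child 31 at index 10, swap → [-22, 48, 22, -7, 31, 45, 50, -39, 49, 15, -1, 32, 24, -31]
sift down from index 3:
  -7 vs larger child 49 at index 8, swap → [-22, 48, 22, 49, 31, 45, 50, -39, -7, 15, -1, 32, 24, -31]
sift down from index 2:
  22 vs larger child 50 at index 6, swap → [-22, 48, 50, 49, 31, 45, 22, -39, -7, 15, -1, 32, 24, -31]
sift down from index 1:
  48 vs larger child 49 at index 3, swap → [-22, 49, 50, 48, 31, 45, 22, -39, -7, 15, -1, 32, 24, -31]
sift down from index 0:
  -22 vs larger child 50 at index 2, swap → [50, 49, -22, 48, 31, 45, 22, -39, -7, 15, -1, 32, 24, -31]
  -22 vs larger child 45 at index 5, swap → [50, 49, 45, 48, 31, -22, 22, -39, -7, 15, -1, 32, 24, -31]
  -22 vs larger child 32 at index 11, swap → [50, 49, 45, 48, 31, 32, 22, -39, -7, 15, -1, -22, 24, -31]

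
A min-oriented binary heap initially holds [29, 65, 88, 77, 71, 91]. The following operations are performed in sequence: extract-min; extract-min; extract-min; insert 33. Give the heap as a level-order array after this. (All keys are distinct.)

[33, 77, 88, 91]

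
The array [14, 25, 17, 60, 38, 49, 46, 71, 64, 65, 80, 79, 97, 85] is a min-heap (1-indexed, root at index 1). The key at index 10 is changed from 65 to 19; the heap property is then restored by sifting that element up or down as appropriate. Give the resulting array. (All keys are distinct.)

[14, 19, 17, 60, 25, 49, 46, 71, 64, 38, 80, 79, 97, 85]

set index 10 from 65 to 19 → [14, 25, 17, 60, 38, 49, 46, 71, 64, 19, 80, 79, 97, 85]
19 < parent 38 at index 5, swap → [14, 25, 17, 60, 19, 49, 46, 71, 64, 38, 80, 79, 97, 85]
19 < parent 25 at index 2, swap → [14, 19, 17, 60, 25, 49, 46, 71, 64, 38, 80, 79, 97, 85]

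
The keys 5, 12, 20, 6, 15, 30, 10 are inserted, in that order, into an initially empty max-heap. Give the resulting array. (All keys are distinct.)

[30, 15, 20, 5, 6, 12, 10]

Insert 5:
  append 5 at index 0 → [5] (no swap needed)
Insert 12:
  append 12 at index 1 → [5, 12]
  12 > parent 5 at index 0, swap → [12, 5]
Insert 20:
  append 20 at index 2 → [12, 5, 20]
  20 > parent 12 at index 0, swap → [20, 5, 12]
Insert 6:
  append 6 at index 3 → [20, 5, 12, 6]
  6 > parent 5 at index 1, swap → [20, 6, 12, 5]
Insert 15:
  append 15 at index 4 → [20, 6, 12, 5, 15]
  15 > parent 6 at index 1, swap → [20, 15, 12, 5, 6]
Insert 30:
  append 30 at index 5 → [20, 15, 12, 5, 6, 30]
  30 > parent 12 at index 2, swap → [20, 15, 30, 5, 6, 12]
  30 > parent 20 at index 0, swap → [30, 15, 20, 5, 6, 12]
Insert 10:
  append 10 at index 6 → [30, 15, 20, 5, 6, 12, 10] (no swap needed)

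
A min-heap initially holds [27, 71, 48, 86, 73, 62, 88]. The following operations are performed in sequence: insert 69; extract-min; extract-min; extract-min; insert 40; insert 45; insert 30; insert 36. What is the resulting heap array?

[30, 36, 45, 40, 73, 86, 69, 88, 71]

insert 69:
  append 69 at index 7 → [27, 71, 48, 86, 73, 62, 88, 69]
  69 < parent 86 at index 3, swap → [27, 71, 48, 69, 73, 62, 88, 86]
  69 < parent 71 at index 1, swap → [27, 69, 48, 71, 73, 62, 88, 86]
extract-min → returns 27:
  remove root 27; move last element 86 to root → [86, 69, 48, 71, 73, 62, 88]
  86 vs smaller child 48 at index 2, swap → [48, 69, 86, 71, 73, 62, 88]
  86 vs smaller child 62 at index 5, swap → [48, 69, 62, 71, 73, 86, 88]
extract-min → returns 48:
  remove root 48; move last element 88 to root → [88, 69, 62, 71, 73, 86]
  88 vs smaller child 62 at index 2, swap → [62, 69, 88, 71, 73, 86]
  88 vs only child 86 at index 5, swap → [62, 69, 86, 71, 73, 88]
extract-min → returns 62:
  remove root 62; move last element 88 to root → [88, 69, 86, 71, 73]
  88 vs smaller child 69 at index 1, swap → [69, 88, 86, 71, 73]
  88 vs smaller child 71 at index 3, swap → [69, 71, 86, 88, 73]
insert 40:
  append 40 at index 5 → [69, 71, 86, 88, 73, 40]
  40 < parent 86 at index 2, swap → [69, 71, 40, 88, 73, 86]
  40 < parent 69 at index 0, swap → [40, 71, 69, 88, 73, 86]
insert 45:
  append 45 at index 6 → [40, 71, 69, 88, 73, 86, 45]
  45 < parent 69 at index 2, swap → [40, 71, 45, 88, 73, 86, 69]
insert 30:
  append 30 at index 7 → [40, 71, 45, 88, 73, 86, 69, 30]
  30 < parent 88 at index 3, swap → [40, 71, 45, 30, 73, 86, 69, 88]
  30 < parent 71 at index 1, swap → [40, 30, 45, 71, 73, 86, 69, 88]
  30 < parent 40 at index 0, swap → [30, 40, 45, 71, 73, 86, 69, 88]
insert 36:
  append 36 at index 8 → [30, 40, 45, 71, 73, 86, 69, 88, 36]
  36 < parent 71 at index 3, swap → [30, 40, 45, 36, 73, 86, 69, 88, 71]
  36 < parent 40 at index 1, swap → [30, 36, 45, 40, 73, 86, 69, 88, 71]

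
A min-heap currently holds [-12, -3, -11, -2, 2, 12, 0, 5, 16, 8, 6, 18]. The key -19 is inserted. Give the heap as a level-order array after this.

append -19 at index 12 → [-12, -3, -11, -2, 2, 12, 0, 5, 16, 8, 6, 18, -19]
-19 < parent 12 at index 5, swap → [-12, -3, -11, -2, 2, -19, 0, 5, 16, 8, 6, 18, 12]
-19 < parent -11 at index 2, swap → [-12, -3, -19, -2, 2, -11, 0, 5, 16, 8, 6, 18, 12]
-19 < parent -12 at index 0, swap → [-19, -3, -12, -2, 2, -11, 0, 5, 16, 8, 6, 18, 12]

[-19, -3, -12, -2, 2, -11, 0, 5, 16, 8, 6, 18, 12]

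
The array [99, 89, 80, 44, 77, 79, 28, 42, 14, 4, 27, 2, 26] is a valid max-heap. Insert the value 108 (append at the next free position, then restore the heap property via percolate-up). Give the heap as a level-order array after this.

append 108 at index 13 → [99, 89, 80, 44, 77, 79, 28, 42, 14, 4, 27, 2, 26, 108]
108 > parent 28 at index 6, swap → [99, 89, 80, 44, 77, 79, 108, 42, 14, 4, 27, 2, 26, 28]
108 > parent 80 at index 2, swap → [99, 89, 108, 44, 77, 79, 80, 42, 14, 4, 27, 2, 26, 28]
108 > parent 99 at index 0, swap → [108, 89, 99, 44, 77, 79, 80, 42, 14, 4, 27, 2, 26, 28]

[108, 89, 99, 44, 77, 79, 80, 42, 14, 4, 27, 2, 26, 28]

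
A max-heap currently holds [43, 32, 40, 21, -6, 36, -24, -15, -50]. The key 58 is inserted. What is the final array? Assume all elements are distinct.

append 58 at index 9 → [43, 32, 40, 21, -6, 36, -24, -15, -50, 58]
58 > parent -6 at index 4, swap → [43, 32, 40, 21, 58, 36, -24, -15, -50, -6]
58 > parent 32 at index 1, swap → [43, 58, 40, 21, 32, 36, -24, -15, -50, -6]
58 > parent 43 at index 0, swap → [58, 43, 40, 21, 32, 36, -24, -15, -50, -6]

[58, 43, 40, 21, 32, 36, -24, -15, -50, -6]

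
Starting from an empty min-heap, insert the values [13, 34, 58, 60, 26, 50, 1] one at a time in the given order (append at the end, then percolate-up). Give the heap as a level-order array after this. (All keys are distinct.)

Insert 13:
  append 13 at index 0 → [13] (no swap needed)
Insert 34:
  append 34 at index 1 → [13, 34] (no swap needed)
Insert 58:
  append 58 at index 2 → [13, 34, 58] (no swap needed)
Insert 60:
  append 60 at index 3 → [13, 34, 58, 60] (no swap needed)
Insert 26:
  append 26 at index 4 → [13, 34, 58, 60, 26]
  26 < parent 34 at index 1, swap → [13, 26, 58, 60, 34]
Insert 50:
  append 50 at index 5 → [13, 26, 58, 60, 34, 50]
  50 < parent 58 at index 2, swap → [13, 26, 50, 60, 34, 58]
Insert 1:
  append 1 at index 6 → [13, 26, 50, 60, 34, 58, 1]
  1 < parent 50 at index 2, swap → [13, 26, 1, 60, 34, 58, 50]
  1 < parent 13 at index 0, swap → [1, 26, 13, 60, 34, 58, 50]

[1, 26, 13, 60, 34, 58, 50]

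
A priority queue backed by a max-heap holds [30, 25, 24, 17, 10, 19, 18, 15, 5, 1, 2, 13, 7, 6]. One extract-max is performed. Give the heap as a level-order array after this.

[25, 17, 24, 15, 10, 19, 18, 6, 5, 1, 2, 13, 7]

remove root 30; move last element 6 to root → [6, 25, 24, 17, 10, 19, 18, 15, 5, 1, 2, 13, 7]
6 vs larger child 25 at index 1, swap → [25, 6, 24, 17, 10, 19, 18, 15, 5, 1, 2, 13, 7]
6 vs larger child 17 at index 3, swap → [25, 17, 24, 6, 10, 19, 18, 15, 5, 1, 2, 13, 7]
6 vs larger child 15 at index 7, swap → [25, 17, 24, 15, 10, 19, 18, 6, 5, 1, 2, 13, 7]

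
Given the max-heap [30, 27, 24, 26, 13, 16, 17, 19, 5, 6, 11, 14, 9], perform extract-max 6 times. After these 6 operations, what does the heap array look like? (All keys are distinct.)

[16, 14, 11, 9, 13, 5, 6]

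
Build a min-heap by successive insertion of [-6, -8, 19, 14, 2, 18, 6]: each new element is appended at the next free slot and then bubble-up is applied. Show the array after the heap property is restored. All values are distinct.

[-8, -6, 6, 14, 2, 19, 18]

Insert -6:
  append -6 at index 0 → [-6] (no swap needed)
Insert -8:
  append -8 at index 1 → [-6, -8]
  -8 < parent -6 at index 0, swap → [-8, -6]
Insert 19:
  append 19 at index 2 → [-8, -6, 19] (no swap needed)
Insert 14:
  append 14 at index 3 → [-8, -6, 19, 14] (no swap needed)
Insert 2:
  append 2 at index 4 → [-8, -6, 19, 14, 2] (no swap needed)
Insert 18:
  append 18 at index 5 → [-8, -6, 19, 14, 2, 18]
  18 < parent 19 at index 2, swap → [-8, -6, 18, 14, 2, 19]
Insert 6:
  append 6 at index 6 → [-8, -6, 18, 14, 2, 19, 6]
  6 < parent 18 at index 2, swap → [-8, -6, 6, 14, 2, 19, 18]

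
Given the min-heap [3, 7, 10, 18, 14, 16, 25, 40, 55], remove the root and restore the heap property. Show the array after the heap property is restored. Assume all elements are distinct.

remove root 3; move last element 55 to root → [55, 7, 10, 18, 14, 16, 25, 40]
55 vs smaller child 7 at index 1, swap → [7, 55, 10, 18, 14, 16, 25, 40]
55 vs smaller child 14 at index 4, swap → [7, 14, 10, 18, 55, 16, 25, 40]

[7, 14, 10, 18, 55, 16, 25, 40]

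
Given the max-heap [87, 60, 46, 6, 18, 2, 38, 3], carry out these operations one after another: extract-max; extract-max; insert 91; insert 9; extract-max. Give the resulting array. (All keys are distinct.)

extract-max → returns 87:
  remove root 87; move last element 3 to root → [3, 60, 46, 6, 18, 2, 38]
  3 vs larger child 60 at index 1, swap → [60, 3, 46, 6, 18, 2, 38]
  3 vs larger child 18 at index 4, swap → [60, 18, 46, 6, 3, 2, 38]
extract-max → returns 60:
  remove root 60; move last element 38 to root → [38, 18, 46, 6, 3, 2]
  38 vs larger child 46 at index 2, swap → [46, 18, 38, 6, 3, 2]
insert 91:
  append 91 at index 6 → [46, 18, 38, 6, 3, 2, 91]
  91 > parent 38 at index 2, swap → [46, 18, 91, 6, 3, 2, 38]
  91 > parent 46 at index 0, swap → [91, 18, 46, 6, 3, 2, 38]
insert 9:
  append 9 at index 7 → [91, 18, 46, 6, 3, 2, 38, 9]
  9 > parent 6 at index 3, swap → [91, 18, 46, 9, 3, 2, 38, 6]
extract-max → returns 91:
  remove root 91; move last element 6 to root → [6, 18, 46, 9, 3, 2, 38]
  6 vs larger child 46 at index 2, swap → [46, 18, 6, 9, 3, 2, 38]
  6 vs larger child 38 at index 6, swap → [46, 18, 38, 9, 3, 2, 6]

[46, 18, 38, 9, 3, 2, 6]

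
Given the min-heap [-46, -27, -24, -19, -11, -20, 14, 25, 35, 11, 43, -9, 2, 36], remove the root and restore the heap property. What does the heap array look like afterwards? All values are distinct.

[-27, -19, -24, 25, -11, -20, 14, 36, 35, 11, 43, -9, 2]

remove root -46; move last element 36 to root → [36, -27, -24, -19, -11, -20, 14, 25, 35, 11, 43, -9, 2]
36 vs smaller child -27 at index 1, swap → [-27, 36, -24, -19, -11, -20, 14, 25, 35, 11, 43, -9, 2]
36 vs smaller child -19 at index 3, swap → [-27, -19, -24, 36, -11, -20, 14, 25, 35, 11, 43, -9, 2]
36 vs smaller child 25 at index 7, swap → [-27, -19, -24, 25, -11, -20, 14, 36, 35, 11, 43, -9, 2]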